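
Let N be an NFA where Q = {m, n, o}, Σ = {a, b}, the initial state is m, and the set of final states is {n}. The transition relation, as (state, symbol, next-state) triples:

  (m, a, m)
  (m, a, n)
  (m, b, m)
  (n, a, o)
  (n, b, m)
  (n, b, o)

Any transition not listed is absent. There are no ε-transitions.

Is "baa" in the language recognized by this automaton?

Start in {m}.
Read 'b': m→{m}; now {m}.
Read 'a': m→{m, n}; now {m, n}.
Read 'a': m→{m, n}, n→{o}; now {m, n, o}.
The final set {m, n, o} contains the accepting state n.

Yes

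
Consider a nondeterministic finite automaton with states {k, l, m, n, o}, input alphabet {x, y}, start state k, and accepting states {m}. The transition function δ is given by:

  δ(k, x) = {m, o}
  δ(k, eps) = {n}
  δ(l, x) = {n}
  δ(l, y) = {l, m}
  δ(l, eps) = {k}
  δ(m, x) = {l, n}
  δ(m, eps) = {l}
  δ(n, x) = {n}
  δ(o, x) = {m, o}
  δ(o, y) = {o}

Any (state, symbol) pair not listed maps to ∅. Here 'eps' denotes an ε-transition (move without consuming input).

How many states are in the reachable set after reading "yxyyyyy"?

0

Start: ε-closure({k}) = {k, n}.
Read 'y': {k, n} → ∅.
The set is empty and remains empty for the remaining 6 symbols.
That set has 0 states.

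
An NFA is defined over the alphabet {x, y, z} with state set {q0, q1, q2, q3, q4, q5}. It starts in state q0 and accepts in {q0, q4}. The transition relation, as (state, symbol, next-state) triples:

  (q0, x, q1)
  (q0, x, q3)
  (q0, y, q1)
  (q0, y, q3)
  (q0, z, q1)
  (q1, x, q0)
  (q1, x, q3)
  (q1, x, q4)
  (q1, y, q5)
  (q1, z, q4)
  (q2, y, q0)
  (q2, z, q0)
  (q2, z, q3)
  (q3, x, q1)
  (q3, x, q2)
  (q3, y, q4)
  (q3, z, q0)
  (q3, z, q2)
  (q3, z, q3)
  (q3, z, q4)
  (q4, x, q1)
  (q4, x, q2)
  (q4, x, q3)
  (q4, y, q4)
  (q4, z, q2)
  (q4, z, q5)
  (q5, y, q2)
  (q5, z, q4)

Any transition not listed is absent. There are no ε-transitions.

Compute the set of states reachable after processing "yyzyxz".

Start in {q0}.
Read 'y': {q0} → {q1, q3}.
Read 'y': {q1, q3} → {q4, q5}.
Read 'z': {q4, q5} → {q2, q4, q5}.
Read 'y': {q2, q4, q5} → {q0, q2, q4}.
Read 'x': {q0, q2, q4} → {q1, q2, q3}.
Read 'z': {q1, q2, q3} → {q0, q2, q3, q4}.

{q0, q2, q3, q4}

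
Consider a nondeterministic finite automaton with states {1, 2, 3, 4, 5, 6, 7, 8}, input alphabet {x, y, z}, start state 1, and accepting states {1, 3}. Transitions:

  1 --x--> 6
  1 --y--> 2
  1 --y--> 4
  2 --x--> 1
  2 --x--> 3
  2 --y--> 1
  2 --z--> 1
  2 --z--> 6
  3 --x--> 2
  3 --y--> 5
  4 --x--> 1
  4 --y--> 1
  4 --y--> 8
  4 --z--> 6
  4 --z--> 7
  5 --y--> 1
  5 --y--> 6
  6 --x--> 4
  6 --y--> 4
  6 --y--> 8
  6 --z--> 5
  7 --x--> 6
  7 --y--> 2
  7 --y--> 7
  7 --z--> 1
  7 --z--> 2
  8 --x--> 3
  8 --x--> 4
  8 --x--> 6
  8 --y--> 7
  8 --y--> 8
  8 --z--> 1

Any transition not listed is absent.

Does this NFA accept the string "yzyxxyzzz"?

Start in {1}.
Read 'y': {1} → {2, 4}.
Read 'z': {2, 4} → {1, 6, 7}.
Read 'y': {1, 6, 7} → {2, 4, 7, 8}.
Read 'x': {2, 4, 7, 8} → {1, 3, 4, 6}.
Read 'x': {1, 3, 4, 6} → {1, 2, 4, 6}.
Read 'y': {1, 2, 4, 6} → {1, 2, 4, 8}.
Read 'z': {1, 2, 4, 8} → {1, 6, 7}.
Read 'z': {1, 6, 7} → {1, 2, 5}.
Read 'z': {1, 2, 5} → {1, 6}.
The final set {1, 6} contains the accepting state 1.

Yes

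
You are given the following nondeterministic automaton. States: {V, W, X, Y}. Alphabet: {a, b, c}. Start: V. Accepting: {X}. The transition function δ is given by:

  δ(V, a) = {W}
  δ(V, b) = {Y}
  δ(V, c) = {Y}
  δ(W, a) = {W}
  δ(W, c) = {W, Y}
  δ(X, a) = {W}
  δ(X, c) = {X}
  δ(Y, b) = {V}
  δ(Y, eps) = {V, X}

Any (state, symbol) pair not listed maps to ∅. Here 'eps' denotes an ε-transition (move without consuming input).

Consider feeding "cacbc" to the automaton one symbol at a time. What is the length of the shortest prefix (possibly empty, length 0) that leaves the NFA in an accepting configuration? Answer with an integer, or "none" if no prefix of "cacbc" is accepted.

Start in {V}.
Read 'c': V→{Y}; union {Y}; ε-closure = {V, X, Y}.
None of the earlier sets intersect F, but {V, X, Y} does.

1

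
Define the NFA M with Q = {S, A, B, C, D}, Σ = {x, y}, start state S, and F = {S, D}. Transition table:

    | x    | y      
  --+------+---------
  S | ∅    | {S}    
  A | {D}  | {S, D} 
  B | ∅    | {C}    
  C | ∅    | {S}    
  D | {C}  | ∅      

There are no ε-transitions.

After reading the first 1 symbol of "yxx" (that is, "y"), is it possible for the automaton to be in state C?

Start in {S}.
Read 'y': S→{S}; now {S}.
State C is not in {S}.

No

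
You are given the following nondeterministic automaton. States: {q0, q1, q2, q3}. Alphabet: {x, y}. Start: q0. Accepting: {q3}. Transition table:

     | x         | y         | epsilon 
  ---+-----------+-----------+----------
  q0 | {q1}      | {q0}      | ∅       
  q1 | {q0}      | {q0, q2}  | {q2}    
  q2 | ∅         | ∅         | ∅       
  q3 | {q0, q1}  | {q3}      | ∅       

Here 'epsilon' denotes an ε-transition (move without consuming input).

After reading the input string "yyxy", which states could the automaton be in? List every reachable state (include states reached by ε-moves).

{q0, q2}

Start in {q0}.
Read 'y': {q0} → {q0}.
Read 'y': {q0} → {q0}.
Read 'x': {q0} → {q1, q2}.
Read 'y': {q1, q2} → {q0, q2}.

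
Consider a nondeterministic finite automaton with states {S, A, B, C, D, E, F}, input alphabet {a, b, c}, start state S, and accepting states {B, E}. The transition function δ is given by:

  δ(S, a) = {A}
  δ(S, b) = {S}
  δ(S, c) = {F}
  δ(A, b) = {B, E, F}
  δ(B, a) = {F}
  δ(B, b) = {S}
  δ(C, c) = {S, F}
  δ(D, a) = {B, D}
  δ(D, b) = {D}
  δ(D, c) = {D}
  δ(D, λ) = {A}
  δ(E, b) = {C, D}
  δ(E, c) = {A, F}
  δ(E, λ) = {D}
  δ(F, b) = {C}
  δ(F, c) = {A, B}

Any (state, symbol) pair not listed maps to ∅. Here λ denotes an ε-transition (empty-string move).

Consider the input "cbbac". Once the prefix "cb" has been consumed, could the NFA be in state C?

Start in {S}.
Read 'c': S→{F}; now {F}.
Read 'b': F→{C}; now {C}.
State C is in {C}.

Yes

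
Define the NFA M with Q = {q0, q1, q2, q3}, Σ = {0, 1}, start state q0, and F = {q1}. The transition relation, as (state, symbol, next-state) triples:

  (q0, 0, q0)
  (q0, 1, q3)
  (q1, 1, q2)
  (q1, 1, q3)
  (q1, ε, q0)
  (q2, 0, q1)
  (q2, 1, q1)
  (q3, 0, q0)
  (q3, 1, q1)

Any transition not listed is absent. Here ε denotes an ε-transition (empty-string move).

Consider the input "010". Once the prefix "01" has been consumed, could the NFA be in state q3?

Yes

Start in {q0}.
Read '0': q0→{q0}; now {q0}.
Read '1': q0→{q3}; now {q3}.
State q3 is in {q3}.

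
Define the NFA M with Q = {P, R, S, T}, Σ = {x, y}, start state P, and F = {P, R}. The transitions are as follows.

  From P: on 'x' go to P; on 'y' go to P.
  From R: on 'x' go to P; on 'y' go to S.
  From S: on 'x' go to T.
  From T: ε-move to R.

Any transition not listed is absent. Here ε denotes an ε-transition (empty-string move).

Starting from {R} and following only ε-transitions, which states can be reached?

{R}

Begin with {R}.
No ε-moves leave this set, so the closure equals the set itself.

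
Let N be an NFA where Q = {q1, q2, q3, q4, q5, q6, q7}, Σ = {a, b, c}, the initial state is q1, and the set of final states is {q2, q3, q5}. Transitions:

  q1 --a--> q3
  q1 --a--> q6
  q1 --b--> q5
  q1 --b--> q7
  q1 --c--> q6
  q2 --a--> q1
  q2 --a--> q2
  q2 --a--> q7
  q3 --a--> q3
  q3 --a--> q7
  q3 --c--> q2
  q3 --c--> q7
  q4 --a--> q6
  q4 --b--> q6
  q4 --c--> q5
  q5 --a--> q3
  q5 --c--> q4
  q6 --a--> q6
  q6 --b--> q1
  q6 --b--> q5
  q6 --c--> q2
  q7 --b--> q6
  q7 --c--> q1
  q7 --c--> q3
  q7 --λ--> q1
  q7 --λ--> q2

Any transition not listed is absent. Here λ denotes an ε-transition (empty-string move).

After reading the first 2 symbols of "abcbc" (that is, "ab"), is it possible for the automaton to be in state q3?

No

Start in {q1}.
Read 'a': {q1} → {q3, q6}.
Read 'b': {q3, q6} → {q1, q5}.
State q3 is not in {q1, q5}.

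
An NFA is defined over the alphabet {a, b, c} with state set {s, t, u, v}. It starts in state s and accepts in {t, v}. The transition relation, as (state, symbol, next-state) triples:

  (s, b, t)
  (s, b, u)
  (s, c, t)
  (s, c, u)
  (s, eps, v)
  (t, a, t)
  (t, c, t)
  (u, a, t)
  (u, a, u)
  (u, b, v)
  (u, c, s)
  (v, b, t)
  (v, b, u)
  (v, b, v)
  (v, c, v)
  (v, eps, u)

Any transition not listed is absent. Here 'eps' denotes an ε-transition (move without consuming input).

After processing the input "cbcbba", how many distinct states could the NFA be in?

Start: ε-closure({s}) = {s, u, v}.
Read 'c': s→{t, u}, u→{s}, v→{v}; now {s, t, u, v}.
Read 'b': s→{t, u}, t→∅, u→{v}, v→{t, u, v}; now {t, u, v}.
Read 'c': t→{t}, u→{s}, v→{v}; union {s, t, v}; ε-closure = {s, t, u, v}.
Read 'b': s→{t, u}, t→∅, u→{v}, v→{t, u, v}; now {t, u, v}.
Read 'b': t→∅, u→{v}, v→{t, u, v}; now {t, u, v}.
Read 'a': t→{t}, u→{t, u}, v→∅; now {t, u}.
That set has 2 states.

2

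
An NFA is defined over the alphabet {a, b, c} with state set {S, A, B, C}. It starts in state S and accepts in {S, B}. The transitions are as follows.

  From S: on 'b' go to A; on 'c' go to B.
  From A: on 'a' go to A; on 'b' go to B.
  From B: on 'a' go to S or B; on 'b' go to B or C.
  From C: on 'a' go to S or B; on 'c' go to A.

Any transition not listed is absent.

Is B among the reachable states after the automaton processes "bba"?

Start in {S}.
Read 'b': {S} → {A}.
Read 'b': {A} → {B}.
Read 'a': {B} → {S, B}.
State B is in {S, B}.

Yes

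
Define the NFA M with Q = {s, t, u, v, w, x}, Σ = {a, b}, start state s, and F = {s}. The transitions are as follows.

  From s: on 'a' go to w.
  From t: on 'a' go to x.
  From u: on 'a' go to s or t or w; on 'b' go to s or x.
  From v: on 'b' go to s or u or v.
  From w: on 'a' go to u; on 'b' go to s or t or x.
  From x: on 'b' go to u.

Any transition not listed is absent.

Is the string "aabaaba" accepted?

Start in {s}.
Read 'a': {s} → {w}.
Read 'a': {w} → {u}.
Read 'b': {u} → {s, x}.
Read 'a': {s, x} → {w}.
Read 'a': {w} → {u}.
Read 'b': {u} → {s, x}.
Read 'a': {s, x} → {w}.
The final set {w} contains no accepting state.

No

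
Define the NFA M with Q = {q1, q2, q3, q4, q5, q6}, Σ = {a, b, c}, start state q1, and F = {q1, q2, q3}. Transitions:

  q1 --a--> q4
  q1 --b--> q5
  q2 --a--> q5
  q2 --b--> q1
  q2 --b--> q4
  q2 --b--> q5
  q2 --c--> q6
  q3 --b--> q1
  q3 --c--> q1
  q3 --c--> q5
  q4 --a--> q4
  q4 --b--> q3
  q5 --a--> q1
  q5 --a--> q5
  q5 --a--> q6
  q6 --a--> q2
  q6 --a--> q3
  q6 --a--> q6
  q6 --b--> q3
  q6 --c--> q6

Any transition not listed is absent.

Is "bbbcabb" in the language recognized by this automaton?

No

Start in {q1}.
Read 'b': q1→{q5}; now {q5}.
Read 'b': q5→∅; now ∅.
The set is empty and remains empty for the remaining 5 symbols.
The final set ∅ contains no accepting state.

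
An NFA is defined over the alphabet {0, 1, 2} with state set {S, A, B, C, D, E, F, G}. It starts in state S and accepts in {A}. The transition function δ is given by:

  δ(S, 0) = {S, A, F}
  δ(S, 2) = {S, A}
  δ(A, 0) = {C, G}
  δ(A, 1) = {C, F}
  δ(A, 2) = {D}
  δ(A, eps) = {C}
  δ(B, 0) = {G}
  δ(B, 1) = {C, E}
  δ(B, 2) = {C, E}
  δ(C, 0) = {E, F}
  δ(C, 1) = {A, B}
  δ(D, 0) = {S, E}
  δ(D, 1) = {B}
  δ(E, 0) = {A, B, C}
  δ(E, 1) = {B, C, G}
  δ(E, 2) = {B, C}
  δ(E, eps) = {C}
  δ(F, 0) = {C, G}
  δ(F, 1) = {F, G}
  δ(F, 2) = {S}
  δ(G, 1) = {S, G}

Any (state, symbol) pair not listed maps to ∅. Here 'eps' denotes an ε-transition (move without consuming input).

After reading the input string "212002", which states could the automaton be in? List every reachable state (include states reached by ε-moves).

{S, A, B, C, D, E}

Start in {S}.
Read '2': S→{S, A}; union {S, A}; ε-closure = {S, A, C}.
Read '1': S→∅, A→{C, F}, C→{A, B}; now {A, B, C, F}.
Read '2': A→{D}, B→{C, E}, C→∅, F→{S}; now {S, C, D, E}.
Read '0': S→{S, A, F}, C→{E, F}, D→{S, E}, E→{A, B, C}; now {S, A, B, C, E, F}.
Read '0': S→{S, A, F}, A→{C, G}, B→{G}, C→{E, F}, E→{A, B, C}, F→{C, G}; now {S, A, B, C, E, F, G}.
Read '2': S→{S, A}, A→{D}, B→{C, E}, C→∅, E→{B, C}, F→{S}, G→∅; now {S, A, B, C, D, E}.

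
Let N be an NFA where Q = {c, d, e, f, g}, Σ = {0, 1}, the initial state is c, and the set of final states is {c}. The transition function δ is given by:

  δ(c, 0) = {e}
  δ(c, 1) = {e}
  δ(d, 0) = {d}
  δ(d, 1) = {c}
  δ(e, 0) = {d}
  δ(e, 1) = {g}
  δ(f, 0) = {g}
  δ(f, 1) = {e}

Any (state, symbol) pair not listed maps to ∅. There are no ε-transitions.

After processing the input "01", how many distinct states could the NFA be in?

Start in {c}.
Read '0': {c} → {e}.
Read '1': {e} → {g}.
That set has 1 state.

1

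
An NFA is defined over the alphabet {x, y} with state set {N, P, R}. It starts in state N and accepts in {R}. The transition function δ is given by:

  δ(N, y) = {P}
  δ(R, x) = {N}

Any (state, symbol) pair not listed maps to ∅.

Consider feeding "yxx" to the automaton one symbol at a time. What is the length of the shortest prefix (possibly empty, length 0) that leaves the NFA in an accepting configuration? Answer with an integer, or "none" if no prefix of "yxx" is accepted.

Start in {N}.
Read 'y': N→{P}; now {P}.
Read 'x': P→∅; now ∅.
The set is empty and remains empty for the remaining 1 symbol.
No reachable set along the way intersects F.

none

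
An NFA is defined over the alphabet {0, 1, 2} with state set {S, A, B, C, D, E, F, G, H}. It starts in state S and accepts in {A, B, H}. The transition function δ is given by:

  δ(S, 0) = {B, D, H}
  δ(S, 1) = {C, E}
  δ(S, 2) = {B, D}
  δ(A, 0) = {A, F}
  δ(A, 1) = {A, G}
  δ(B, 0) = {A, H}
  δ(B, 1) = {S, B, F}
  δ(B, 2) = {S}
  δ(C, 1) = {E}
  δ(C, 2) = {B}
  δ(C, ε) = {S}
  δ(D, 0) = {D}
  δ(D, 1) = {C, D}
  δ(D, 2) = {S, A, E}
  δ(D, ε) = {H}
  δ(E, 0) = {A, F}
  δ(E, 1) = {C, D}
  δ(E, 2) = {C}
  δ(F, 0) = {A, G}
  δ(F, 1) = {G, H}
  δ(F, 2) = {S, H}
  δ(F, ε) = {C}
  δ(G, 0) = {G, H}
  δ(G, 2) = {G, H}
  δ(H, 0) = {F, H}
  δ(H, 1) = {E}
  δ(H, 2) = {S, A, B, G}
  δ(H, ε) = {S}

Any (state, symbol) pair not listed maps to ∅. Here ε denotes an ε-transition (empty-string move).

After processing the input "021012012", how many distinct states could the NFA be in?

8

Start in {S}.
Read '0': S→{B, D, H}; union {B, D, H}; ε-closure = {S, B, D, H}.
Read '2': S→{B, D}, B→{S}, D→{S, A, E}, H→{S, A, B, G}; union {S, A, B, D, E, G}; ε-closure = {S, A, B, D, E, G, H}.
Read '1': S→{C, E}, A→{A, G}, B→{S, B, F}, D→{C, D}, E→{C, D}, G→∅, H→{E}; union {S, A, B, C, D, E, F, G}; ε-closure = {S, A, B, C, D, E, F, G, H}.
Read '0': S→{B, D, H}, A→{A, F}, B→{A, H}, C→∅, D→{D}, E→{A, F}, F→{A, G}, G→{G, H}, H→{F, H}; union {A, B, D, F, G, H}; ε-closure = {S, A, B, C, D, F, G, H}.
Read '1': S→{C, E}, A→{A, G}, B→{S, B, F}, C→{E}, D→{C, D}, F→{G, H}, G→∅, H→{E}; now {S, A, B, C, D, E, F, G, H}.
Read '2': S→{B, D}, A→∅, B→{S}, C→{B}, D→{S, A, E}, E→{C}, F→{S, H}, G→{G, H}, H→{S, A, B, G}; now {S, A, B, C, D, E, G, H}.
Read '0': S→{B, D, H}, A→{A, F}, B→{A, H}, C→∅, D→{D}, E→{A, F}, G→{G, H}, H→{F, H}; union {A, B, D, F, G, H}; ε-closure = {S, A, B, C, D, F, G, H}.
Read '1': S→{C, E}, A→{A, G}, B→{S, B, F}, C→{E}, D→{C, D}, F→{G, H}, G→∅, H→{E}; now {S, A, B, C, D, E, F, G, H}.
Read '2': S→{B, D}, A→∅, B→{S}, C→{B}, D→{S, A, E}, E→{C}, F→{S, H}, G→{G, H}, H→{S, A, B, G}; now {S, A, B, C, D, E, G, H}.
That set has 8 states.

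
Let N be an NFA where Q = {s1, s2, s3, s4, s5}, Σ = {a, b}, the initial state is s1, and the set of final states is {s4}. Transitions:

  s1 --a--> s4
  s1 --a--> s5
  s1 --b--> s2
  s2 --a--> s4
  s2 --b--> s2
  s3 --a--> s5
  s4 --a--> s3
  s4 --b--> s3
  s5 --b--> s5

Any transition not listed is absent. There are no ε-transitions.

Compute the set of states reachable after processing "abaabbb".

Start in {s1}.
Read 'a': {s1} → {s4, s5}.
Read 'b': {s4, s5} → {s3, s5}.
Read 'a': {s3, s5} → {s5}.
Read 'a': {s5} → ∅.
The set is empty and remains empty for the remaining 3 symbols.

∅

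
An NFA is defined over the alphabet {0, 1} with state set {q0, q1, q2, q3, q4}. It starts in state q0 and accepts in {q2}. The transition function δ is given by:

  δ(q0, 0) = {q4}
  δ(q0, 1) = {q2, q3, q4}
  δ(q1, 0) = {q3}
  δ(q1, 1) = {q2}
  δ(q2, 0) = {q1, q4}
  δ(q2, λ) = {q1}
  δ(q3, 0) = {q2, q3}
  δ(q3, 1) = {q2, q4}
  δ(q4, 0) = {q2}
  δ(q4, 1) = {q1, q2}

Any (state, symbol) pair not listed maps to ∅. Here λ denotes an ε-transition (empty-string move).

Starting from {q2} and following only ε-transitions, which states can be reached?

Begin with {q2}.
ε-move q2 → q1; add q1.

{q1, q2}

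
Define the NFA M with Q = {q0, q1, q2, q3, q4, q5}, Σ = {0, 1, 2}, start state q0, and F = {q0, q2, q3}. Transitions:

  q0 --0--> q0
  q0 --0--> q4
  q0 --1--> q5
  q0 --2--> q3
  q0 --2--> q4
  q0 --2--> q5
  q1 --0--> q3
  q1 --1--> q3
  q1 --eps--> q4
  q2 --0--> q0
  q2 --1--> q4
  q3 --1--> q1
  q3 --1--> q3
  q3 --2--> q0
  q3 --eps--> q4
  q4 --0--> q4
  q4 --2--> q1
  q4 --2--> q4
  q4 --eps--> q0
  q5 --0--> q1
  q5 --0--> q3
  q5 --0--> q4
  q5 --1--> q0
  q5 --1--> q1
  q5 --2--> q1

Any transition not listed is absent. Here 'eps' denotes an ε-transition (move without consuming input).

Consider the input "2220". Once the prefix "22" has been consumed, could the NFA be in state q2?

Start in {q0}.
Read '2': q0→{q3, q4, q5}; union {q3, q4, q5}; ε-closure = {q0, q3, q4, q5}.
Read '2': q0→{q3, q4, q5}, q3→{q0}, q4→{q1, q4}, q5→{q1}; now {q0, q1, q3, q4, q5}.
State q2 is not in {q0, q1, q3, q4, q5}.

No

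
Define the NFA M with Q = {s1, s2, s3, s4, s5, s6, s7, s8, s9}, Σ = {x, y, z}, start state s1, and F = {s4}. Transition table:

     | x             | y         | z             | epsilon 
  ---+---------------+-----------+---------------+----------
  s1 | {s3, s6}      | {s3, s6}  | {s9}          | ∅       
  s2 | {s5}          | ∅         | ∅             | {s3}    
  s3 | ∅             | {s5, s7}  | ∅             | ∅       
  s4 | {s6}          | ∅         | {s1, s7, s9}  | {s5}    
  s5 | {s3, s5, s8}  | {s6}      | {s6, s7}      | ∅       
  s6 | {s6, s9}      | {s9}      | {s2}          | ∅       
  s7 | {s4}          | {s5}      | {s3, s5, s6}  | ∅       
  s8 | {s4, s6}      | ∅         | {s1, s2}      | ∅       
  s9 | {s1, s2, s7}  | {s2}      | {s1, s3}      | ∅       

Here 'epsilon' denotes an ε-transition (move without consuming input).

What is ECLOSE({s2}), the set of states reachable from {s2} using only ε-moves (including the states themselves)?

Begin with {s2}.
ε-move s2 → s3; add s3.

{s2, s3}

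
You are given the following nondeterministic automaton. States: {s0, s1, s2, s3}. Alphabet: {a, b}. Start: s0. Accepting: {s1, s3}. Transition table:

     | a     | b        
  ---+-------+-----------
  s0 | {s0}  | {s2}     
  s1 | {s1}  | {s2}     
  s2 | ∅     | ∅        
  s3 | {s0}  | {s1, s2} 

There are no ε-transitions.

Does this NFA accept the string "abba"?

Start in {s0}.
Read 'a': s0→{s0}; now {s0}.
Read 'b': s0→{s2}; now {s2}.
Read 'b': s2→∅; now ∅.
The set is empty and remains empty for the remaining 1 symbol.
The final set ∅ contains no accepting state.

No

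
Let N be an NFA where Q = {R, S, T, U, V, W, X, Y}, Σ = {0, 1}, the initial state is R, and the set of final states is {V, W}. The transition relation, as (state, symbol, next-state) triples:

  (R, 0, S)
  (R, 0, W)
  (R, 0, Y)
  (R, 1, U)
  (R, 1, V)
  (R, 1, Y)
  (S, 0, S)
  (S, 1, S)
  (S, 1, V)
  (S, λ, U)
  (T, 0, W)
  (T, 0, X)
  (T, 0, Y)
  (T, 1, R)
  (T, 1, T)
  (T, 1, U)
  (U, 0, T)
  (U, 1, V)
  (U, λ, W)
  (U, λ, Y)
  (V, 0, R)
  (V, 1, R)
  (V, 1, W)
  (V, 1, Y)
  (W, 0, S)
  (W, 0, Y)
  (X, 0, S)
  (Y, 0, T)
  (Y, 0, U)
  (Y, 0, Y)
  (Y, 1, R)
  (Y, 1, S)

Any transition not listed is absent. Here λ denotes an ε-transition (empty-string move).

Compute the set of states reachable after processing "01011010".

{R, S, T, U, W, X, Y}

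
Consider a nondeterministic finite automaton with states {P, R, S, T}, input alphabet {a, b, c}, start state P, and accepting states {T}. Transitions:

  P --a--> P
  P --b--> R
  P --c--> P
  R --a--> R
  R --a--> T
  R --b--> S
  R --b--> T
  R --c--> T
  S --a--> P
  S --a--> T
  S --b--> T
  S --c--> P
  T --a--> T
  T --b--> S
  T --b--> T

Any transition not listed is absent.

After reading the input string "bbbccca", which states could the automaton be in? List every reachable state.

{P}

Start in {P}.
Read 'b': {P} → {R}.
Read 'b': {R} → {S, T}.
Read 'b': {S, T} → {S, T}.
Read 'c': {S, T} → {P}.
Read 'c': {P} → {P}.
Read 'c': {P} → {P}.
Read 'a': {P} → {P}.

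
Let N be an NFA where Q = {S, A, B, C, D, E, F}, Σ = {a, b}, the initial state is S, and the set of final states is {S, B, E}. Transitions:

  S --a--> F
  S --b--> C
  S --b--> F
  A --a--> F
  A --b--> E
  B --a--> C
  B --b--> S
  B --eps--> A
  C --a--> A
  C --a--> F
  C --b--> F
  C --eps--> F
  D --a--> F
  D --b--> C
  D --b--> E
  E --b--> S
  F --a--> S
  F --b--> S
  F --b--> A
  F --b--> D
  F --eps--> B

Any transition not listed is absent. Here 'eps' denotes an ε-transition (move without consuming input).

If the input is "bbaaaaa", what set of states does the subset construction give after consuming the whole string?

{S, A, B, C, F}

Start in {S}.
Read 'b': S→{C, F}; union {C, F}; ε-closure = {A, B, C, F}.
Read 'b': A→{E}, B→{S}, C→{F}, F→{S, A, D}; union {S, A, D, E, F}; ε-closure = {S, A, B, D, E, F}.
Read 'a': S→{F}, A→{F}, B→{C}, D→{F}, E→∅, F→{S}; union {S, C, F}; ε-closure = {S, A, B, C, F}.
Read 'a': S→{F}, A→{F}, B→{C}, C→{A, F}, F→{S}; union {S, A, C, F}; ε-closure = {S, A, B, C, F}.
Read 'a': S→{F}, A→{F}, B→{C}, C→{A, F}, F→{S}; union {S, A, C, F}; ε-closure = {S, A, B, C, F}.
Read 'a': S→{F}, A→{F}, B→{C}, C→{A, F}, F→{S}; union {S, A, C, F}; ε-closure = {S, A, B, C, F}.
Read 'a': S→{F}, A→{F}, B→{C}, C→{A, F}, F→{S}; union {S, A, C, F}; ε-closure = {S, A, B, C, F}.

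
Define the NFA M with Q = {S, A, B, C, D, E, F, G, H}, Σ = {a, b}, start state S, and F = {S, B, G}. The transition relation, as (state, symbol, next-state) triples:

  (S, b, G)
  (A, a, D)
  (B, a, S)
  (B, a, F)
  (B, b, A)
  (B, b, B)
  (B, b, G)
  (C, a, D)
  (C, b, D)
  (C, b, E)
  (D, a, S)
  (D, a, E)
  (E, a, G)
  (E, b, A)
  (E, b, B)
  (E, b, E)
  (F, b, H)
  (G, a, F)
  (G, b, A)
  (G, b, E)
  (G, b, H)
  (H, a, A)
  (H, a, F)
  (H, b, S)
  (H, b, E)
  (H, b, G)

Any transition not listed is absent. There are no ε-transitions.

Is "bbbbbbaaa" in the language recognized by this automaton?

Start in {S}.
Read 'b': S→{G}; now {G}.
Read 'b': G→{A, E, H}; now {A, E, H}.
Read 'b': A→∅, E→{A, B, E}, H→{S, E, G}; now {S, A, B, E, G}.
Read 'b': S→{G}, A→∅, B→{A, B, G}, E→{A, B, E}, G→{A, E, H}; now {A, B, E, G, H}.
Read 'b': A→∅, B→{A, B, G}, E→{A, B, E}, G→{A, E, H}, H→{S, E, G}; now {S, A, B, E, G, H}.
Read 'b': S→{G}, A→∅, B→{A, B, G}, E→{A, B, E}, G→{A, E, H}, H→{S, E, G}; now {S, A, B, E, G, H}.
Read 'a': S→∅, A→{D}, B→{S, F}, E→{G}, G→{F}, H→{A, F}; now {S, A, D, F, G}.
Read 'a': S→∅, A→{D}, D→{S, E}, F→∅, G→{F}; now {S, D, E, F}.
Read 'a': S→∅, D→{S, E}, E→{G}, F→∅; now {S, E, G}.
The final set {S, E, G} contains the accepting states S, G.

Yes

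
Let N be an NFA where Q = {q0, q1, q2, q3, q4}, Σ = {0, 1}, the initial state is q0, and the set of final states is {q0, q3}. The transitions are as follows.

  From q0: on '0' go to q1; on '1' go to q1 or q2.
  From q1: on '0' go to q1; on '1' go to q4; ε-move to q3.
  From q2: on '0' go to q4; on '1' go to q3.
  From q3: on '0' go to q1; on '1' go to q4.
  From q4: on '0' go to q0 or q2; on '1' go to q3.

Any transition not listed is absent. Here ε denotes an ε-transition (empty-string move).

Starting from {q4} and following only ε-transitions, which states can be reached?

{q4}

Begin with {q4}.
No ε-moves leave this set, so the closure equals the set itself.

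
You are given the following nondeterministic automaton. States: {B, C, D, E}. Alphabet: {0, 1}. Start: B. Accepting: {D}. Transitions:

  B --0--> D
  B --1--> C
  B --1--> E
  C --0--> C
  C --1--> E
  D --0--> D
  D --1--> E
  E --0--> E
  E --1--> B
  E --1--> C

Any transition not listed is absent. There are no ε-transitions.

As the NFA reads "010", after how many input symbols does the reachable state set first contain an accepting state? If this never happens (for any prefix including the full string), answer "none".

Start in {B}.
Read '0': {B} → {D}.
None of the earlier sets intersect F, but {D} does.

1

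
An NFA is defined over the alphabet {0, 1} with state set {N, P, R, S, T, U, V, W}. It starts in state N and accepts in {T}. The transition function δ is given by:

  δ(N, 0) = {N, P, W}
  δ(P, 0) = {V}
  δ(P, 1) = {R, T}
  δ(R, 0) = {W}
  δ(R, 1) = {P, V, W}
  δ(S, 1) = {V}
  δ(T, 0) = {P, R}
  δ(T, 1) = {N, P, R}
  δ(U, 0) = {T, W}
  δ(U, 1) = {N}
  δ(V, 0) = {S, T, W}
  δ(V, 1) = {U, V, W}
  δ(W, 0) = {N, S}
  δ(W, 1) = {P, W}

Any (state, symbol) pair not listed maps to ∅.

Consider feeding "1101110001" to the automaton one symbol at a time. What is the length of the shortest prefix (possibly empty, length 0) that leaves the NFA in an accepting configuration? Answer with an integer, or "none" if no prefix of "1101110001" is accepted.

none

Start in {N}.
Read '1': {N} → ∅.
The set is empty and remains empty for the remaining 9 symbols.
No reachable set along the way intersects F.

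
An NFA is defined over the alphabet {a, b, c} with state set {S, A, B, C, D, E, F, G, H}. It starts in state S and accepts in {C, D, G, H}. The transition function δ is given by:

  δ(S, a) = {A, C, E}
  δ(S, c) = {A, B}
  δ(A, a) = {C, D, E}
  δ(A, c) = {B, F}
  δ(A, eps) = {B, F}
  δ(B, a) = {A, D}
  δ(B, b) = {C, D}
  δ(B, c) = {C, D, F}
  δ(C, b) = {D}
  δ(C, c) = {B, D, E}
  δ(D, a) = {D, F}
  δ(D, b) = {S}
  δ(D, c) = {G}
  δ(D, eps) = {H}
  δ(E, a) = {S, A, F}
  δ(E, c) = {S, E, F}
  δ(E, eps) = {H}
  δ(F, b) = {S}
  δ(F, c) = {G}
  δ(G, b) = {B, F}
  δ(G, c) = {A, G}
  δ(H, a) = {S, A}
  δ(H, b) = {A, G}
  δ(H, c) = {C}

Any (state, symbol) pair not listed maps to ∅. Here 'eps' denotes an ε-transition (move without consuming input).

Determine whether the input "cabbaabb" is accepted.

Yes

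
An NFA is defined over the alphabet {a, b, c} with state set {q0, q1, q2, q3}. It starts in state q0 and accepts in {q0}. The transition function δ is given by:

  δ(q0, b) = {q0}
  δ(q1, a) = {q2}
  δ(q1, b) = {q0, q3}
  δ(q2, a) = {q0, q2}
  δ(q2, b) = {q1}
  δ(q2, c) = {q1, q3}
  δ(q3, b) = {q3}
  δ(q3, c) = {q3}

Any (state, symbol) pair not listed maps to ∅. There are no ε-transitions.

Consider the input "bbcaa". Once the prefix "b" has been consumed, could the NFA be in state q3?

Start in {q0}.
Read 'b': q0→{q0}; now {q0}.
State q3 is not in {q0}.

No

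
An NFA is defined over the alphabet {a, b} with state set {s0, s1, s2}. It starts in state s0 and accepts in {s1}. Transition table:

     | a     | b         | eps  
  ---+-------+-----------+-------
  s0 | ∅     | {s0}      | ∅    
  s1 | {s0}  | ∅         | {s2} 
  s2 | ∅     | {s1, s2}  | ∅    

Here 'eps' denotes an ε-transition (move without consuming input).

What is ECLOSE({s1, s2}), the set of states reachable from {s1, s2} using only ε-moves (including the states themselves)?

Begin with {s1, s2}.
No ε-moves leave this set, so the closure equals the set itself.

{s1, s2}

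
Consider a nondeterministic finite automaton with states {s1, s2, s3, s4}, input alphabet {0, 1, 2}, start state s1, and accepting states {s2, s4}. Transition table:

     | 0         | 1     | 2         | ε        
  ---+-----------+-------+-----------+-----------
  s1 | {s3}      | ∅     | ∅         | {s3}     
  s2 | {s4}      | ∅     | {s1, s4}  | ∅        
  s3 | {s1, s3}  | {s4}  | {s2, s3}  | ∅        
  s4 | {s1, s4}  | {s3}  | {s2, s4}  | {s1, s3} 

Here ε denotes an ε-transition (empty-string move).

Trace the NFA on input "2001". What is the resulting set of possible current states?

{s1, s3, s4}

Start: ε-closure({s1}) = {s1, s3}.
Read '2': s1→∅, s3→{s2, s3}; now {s2, s3}.
Read '0': s2→{s4}, s3→{s1, s3}; now {s1, s3, s4}.
Read '0': s1→{s3}, s3→{s1, s3}, s4→{s1, s4}; now {s1, s3, s4}.
Read '1': s1→∅, s3→{s4}, s4→{s3}; union {s3, s4}; ε-closure = {s1, s3, s4}.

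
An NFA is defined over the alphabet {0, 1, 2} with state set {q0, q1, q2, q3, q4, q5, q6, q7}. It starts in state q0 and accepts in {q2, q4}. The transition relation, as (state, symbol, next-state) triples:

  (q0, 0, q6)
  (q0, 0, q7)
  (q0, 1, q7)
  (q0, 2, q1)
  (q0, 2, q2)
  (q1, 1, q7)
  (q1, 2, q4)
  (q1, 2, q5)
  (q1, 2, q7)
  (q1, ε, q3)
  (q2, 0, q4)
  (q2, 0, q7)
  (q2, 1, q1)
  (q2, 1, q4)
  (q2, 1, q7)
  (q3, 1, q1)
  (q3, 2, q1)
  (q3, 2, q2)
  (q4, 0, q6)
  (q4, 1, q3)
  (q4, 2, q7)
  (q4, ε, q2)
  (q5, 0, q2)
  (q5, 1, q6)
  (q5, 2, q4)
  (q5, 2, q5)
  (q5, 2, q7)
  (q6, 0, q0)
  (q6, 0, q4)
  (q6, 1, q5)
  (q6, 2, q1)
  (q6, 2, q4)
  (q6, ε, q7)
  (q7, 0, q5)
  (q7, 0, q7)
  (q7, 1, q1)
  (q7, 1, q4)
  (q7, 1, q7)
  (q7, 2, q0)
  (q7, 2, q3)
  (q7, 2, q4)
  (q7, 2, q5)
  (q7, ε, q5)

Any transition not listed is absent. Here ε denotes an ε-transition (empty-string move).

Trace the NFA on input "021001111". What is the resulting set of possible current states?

{q1, q2, q3, q4, q5, q6, q7}

Start in {q0}.
Read '0': {q0} → {q5, q6, q7}.
Read '2': {q5, q6, q7} → {q0, q1, q2, q3, q4, q5, q7}.
Read '1': {q0, q1, q2, q3, q4, q5, q7} → {q1, q2, q3, q4, q5, q6, q7}.
Read '0': {q1, q2, q3, q4, q5, q6, q7} → {q0, q2, q4, q5, q6, q7}.
Read '0': {q0, q2, q4, q5, q6, q7} → {q0, q2, q4, q5, q6, q7}.
Read '1': {q0, q2, q4, q5, q6, q7} → {q1, q2, q3, q4, q5, q6, q7}.
Read '1': {q1, q2, q3, q4, q5, q6, q7} → {q1, q2, q3, q4, q5, q6, q7}.
Read '1': {q1, q2, q3, q4, q5, q6, q7} → {q1, q2, q3, q4, q5, q6, q7}.
Read '1': {q1, q2, q3, q4, q5, q6, q7} → {q1, q2, q3, q4, q5, q6, q7}.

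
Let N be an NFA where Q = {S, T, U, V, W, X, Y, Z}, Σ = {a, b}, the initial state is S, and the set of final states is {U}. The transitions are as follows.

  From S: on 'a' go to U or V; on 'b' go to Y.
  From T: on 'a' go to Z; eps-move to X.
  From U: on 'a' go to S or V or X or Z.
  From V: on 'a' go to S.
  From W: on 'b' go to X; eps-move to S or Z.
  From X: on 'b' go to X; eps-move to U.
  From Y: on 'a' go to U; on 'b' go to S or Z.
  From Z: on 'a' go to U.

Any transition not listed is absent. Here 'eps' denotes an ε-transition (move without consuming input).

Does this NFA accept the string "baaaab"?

Start in {S}.
Read 'b': S→{Y}; now {Y}.
Read 'a': Y→{U}; now {U}.
Read 'a': U→{S, V, X, Z}; union {S, V, X, Z}; ε-closure = {S, U, V, X, Z}.
Read 'a': S→{U, V}, U→{S, V, X, Z}, V→{S}, X→∅, Z→{U}; now {S, U, V, X, Z}.
Read 'a': S→{U, V}, U→{S, V, X, Z}, V→{S}, X→∅, Z→{U}; now {S, U, V, X, Z}.
Read 'b': S→{Y}, U→∅, V→∅, X→{X}, Z→∅; union {X, Y}; ε-closure = {U, X, Y}.
The final set {U, X, Y} contains the accepting state U.

Yes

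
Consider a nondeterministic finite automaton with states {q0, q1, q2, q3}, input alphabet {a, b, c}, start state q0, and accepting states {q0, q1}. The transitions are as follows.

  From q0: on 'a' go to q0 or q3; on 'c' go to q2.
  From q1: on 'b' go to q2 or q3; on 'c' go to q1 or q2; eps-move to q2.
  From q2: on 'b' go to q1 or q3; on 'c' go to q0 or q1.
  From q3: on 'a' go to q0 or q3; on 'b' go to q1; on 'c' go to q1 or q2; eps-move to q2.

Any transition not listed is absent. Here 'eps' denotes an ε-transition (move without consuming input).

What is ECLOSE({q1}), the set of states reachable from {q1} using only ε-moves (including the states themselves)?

{q1, q2}

Begin with {q1}.
ε-move q1 → q2; add q2.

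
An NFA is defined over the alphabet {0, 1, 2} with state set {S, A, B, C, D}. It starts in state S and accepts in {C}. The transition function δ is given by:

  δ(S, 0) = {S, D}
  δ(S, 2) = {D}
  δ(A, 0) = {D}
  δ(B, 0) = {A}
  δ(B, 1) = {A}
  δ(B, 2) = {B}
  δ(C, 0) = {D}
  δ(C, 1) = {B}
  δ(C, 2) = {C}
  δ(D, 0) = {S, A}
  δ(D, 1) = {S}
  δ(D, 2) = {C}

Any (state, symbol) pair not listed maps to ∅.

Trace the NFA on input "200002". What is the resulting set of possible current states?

{C, D}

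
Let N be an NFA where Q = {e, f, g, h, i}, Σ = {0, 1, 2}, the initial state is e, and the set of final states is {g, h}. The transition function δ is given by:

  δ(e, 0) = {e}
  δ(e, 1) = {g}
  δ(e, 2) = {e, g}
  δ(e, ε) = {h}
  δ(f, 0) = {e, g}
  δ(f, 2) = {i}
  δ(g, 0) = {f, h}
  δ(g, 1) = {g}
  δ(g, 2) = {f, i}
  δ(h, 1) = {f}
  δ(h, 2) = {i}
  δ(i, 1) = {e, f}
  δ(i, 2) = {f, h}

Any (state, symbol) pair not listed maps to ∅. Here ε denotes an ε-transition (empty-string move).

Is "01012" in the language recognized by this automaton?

Start: ε-closure({e}) = {e, h}.
Read '0': {e, h} → {e, h}.
Read '1': {e, h} → {f, g}.
Read '0': {f, g} → {e, f, g, h}.
Read '1': {e, f, g, h} → {f, g}.
Read '2': {f, g} → {f, i}.
The final set {f, i} contains no accepting state.

No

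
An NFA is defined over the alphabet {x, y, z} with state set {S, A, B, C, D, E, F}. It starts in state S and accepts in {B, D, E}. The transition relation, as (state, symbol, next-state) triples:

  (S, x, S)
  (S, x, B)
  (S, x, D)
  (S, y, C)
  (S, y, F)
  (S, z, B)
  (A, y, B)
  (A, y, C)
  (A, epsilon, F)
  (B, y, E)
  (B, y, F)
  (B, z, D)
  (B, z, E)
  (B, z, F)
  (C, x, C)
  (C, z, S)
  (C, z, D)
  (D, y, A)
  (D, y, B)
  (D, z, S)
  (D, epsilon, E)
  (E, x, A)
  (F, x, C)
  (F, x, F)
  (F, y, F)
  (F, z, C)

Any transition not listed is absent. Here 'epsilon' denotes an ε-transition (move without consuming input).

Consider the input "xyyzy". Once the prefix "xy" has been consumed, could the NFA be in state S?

No

Start in {S}.
Read 'x': S→{S, B, D}; union {S, B, D}; ε-closure = {S, B, D, E}.
Read 'y': S→{C, F}, B→{E, F}, D→{A, B}, E→∅; now {A, B, C, E, F}.
State S is not in {A, B, C, E, F}.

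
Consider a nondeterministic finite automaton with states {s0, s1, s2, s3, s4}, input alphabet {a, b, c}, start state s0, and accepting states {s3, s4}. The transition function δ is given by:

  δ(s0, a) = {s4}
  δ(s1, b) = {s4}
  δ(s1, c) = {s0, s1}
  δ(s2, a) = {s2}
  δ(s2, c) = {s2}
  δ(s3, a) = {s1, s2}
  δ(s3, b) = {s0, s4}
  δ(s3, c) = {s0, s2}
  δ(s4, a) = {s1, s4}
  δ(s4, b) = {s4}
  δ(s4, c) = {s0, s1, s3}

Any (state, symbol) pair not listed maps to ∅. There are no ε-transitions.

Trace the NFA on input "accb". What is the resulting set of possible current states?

{s4}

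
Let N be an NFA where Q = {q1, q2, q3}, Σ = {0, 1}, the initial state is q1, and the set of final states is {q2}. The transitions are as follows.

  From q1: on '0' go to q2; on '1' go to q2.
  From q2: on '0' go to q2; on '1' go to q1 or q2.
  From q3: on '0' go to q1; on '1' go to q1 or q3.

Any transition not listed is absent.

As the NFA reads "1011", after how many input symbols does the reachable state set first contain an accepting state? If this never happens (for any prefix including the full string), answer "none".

Start in {q1}.
Read '1': {q1} → {q2}.
None of the earlier sets intersect F, but {q2} does.

1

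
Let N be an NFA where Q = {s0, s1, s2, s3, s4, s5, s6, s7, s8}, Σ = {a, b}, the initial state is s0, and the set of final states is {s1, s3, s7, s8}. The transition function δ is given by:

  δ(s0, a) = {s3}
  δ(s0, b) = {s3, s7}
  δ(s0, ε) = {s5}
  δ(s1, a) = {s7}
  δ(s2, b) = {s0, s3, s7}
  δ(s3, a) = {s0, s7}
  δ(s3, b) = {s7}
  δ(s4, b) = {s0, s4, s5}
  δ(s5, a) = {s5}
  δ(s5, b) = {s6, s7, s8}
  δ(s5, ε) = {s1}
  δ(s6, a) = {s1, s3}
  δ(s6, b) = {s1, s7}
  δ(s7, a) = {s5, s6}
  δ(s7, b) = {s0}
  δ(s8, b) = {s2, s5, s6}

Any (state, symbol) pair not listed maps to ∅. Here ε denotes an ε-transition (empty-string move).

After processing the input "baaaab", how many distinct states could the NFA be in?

Start: ε-closure({s0}) = {s0, s1, s5}.
Read 'b': {s0, s1, s5} → {s3, s6, s7, s8}.
Read 'a': {s3, s6, s7, s8} → {s0, s1, s3, s5, s6, s7}.
Read 'a': {s0, s1, s3, s5, s6, s7} → {s0, s1, s3, s5, s6, s7}.
Read 'a': {s0, s1, s3, s5, s6, s7} → {s0, s1, s3, s5, s6, s7}.
Read 'a': {s0, s1, s3, s5, s6, s7} → {s0, s1, s3, s5, s6, s7}.
Read 'b': {s0, s1, s3, s5, s6, s7} → {s0, s1, s3, s5, s6, s7, s8}.
That set has 7 states.

7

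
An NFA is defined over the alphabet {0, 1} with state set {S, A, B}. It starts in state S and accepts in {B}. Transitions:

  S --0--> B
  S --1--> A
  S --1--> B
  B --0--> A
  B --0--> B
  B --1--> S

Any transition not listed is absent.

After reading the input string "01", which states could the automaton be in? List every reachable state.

{S}

Start in {S}.
Read '0': {S} → {B}.
Read '1': {B} → {S}.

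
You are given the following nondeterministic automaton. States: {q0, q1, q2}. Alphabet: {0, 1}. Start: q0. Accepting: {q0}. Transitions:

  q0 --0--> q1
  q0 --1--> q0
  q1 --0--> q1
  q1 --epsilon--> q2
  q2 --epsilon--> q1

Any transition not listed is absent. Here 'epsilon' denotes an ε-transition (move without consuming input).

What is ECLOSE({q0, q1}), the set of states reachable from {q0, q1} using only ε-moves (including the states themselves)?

{q0, q1, q2}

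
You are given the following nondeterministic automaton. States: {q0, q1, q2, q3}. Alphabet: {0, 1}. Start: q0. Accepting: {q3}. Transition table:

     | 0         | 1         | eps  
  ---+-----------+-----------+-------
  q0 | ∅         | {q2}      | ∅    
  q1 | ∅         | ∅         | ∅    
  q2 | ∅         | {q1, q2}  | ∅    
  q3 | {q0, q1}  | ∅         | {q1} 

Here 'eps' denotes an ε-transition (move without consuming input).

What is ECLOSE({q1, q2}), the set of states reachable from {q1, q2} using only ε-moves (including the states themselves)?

Begin with {q1, q2}.
No ε-moves leave this set, so the closure equals the set itself.

{q1, q2}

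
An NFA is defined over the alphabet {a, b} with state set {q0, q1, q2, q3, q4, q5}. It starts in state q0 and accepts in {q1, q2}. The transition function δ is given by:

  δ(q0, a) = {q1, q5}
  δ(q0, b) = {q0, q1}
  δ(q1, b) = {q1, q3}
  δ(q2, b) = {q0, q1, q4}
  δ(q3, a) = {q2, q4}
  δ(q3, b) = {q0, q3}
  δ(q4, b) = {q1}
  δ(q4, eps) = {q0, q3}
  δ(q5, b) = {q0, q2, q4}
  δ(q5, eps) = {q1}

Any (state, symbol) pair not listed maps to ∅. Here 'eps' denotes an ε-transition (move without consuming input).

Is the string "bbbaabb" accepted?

Yes

Start in {q0}.
Read 'b': q0→{q0, q1}; now {q0, q1}.
Read 'b': q0→{q0, q1}, q1→{q1, q3}; now {q0, q1, q3}.
Read 'b': q0→{q0, q1}, q1→{q1, q3}, q3→{q0, q3}; now {q0, q1, q3}.
Read 'a': q0→{q1, q5}, q1→∅, q3→{q2, q4}; union {q1, q2, q4, q5}; ε-closure = {q0, q1, q2, q3, q4, q5}.
Read 'a': q0→{q1, q5}, q1→∅, q2→∅, q3→{q2, q4}, q4→∅, q5→∅; union {q1, q2, q4, q5}; ε-closure = {q0, q1, q2, q3, q4, q5}.
Read 'b': q0→{q0, q1}, q1→{q1, q3}, q2→{q0, q1, q4}, q3→{q0, q3}, q4→{q1}, q5→{q0, q2, q4}; now {q0, q1, q2, q3, q4}.
Read 'b': q0→{q0, q1}, q1→{q1, q3}, q2→{q0, q1, q4}, q3→{q0, q3}, q4→{q1}; now {q0, q1, q3, q4}.
The final set {q0, q1, q3, q4} contains the accepting state q1.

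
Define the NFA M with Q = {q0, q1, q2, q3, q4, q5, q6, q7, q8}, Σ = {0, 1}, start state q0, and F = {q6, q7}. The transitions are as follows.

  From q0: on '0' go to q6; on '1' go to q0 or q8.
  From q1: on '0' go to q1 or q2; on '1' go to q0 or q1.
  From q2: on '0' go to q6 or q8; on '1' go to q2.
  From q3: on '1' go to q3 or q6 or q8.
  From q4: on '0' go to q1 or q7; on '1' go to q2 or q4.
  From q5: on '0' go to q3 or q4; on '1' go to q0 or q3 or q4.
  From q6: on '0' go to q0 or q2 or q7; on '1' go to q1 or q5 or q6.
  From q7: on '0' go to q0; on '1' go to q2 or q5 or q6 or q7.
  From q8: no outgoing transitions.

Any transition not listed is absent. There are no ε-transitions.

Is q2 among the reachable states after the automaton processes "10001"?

Start in {q0}.
Read '1': {q0} → {q0, q8}.
Read '0': {q0, q8} → {q6}.
Read '0': {q6} → {q0, q2, q7}.
Read '0': {q0, q2, q7} → {q0, q6, q8}.
Read '1': {q0, q6, q8} → {q0, q1, q5, q6, q8}.
State q2 is not in {q0, q1, q5, q6, q8}.

No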